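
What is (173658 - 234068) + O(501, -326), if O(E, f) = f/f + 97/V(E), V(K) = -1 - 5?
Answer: -362551/6 ≈ -60425.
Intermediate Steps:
V(K) = -6
O(E, f) = -91/6 (O(E, f) = f/f + 97/(-6) = 1 + 97*(-⅙) = 1 - 97/6 = -91/6)
(173658 - 234068) + O(501, -326) = (173658 - 234068) - 91/6 = -60410 - 91/6 = -362551/6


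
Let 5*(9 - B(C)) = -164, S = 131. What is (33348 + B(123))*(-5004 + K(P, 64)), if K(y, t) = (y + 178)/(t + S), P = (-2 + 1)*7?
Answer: -54292315647/325 ≈ -1.6705e+8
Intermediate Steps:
B(C) = 209/5 (B(C) = 9 - 1/5*(-164) = 9 + 164/5 = 209/5)
P = -7 (P = -1*7 = -7)
K(y, t) = (178 + y)/(131 + t) (K(y, t) = (y + 178)/(t + 131) = (178 + y)/(131 + t))
(33348 + B(123))*(-5004 + K(P, 64)) = (33348 + 209/5)*(-5004 + (178 - 7)/(131 + 64)) = 166949*(-5004 + 171/195)/5 = 166949*(-5004 + (1/195)*171)/5 = 166949*(-5004 + 57/65)/5 = (166949/5)*(-325203/65) = -54292315647/325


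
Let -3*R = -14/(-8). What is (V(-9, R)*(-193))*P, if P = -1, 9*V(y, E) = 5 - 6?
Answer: -193/9 ≈ -21.444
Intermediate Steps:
R = -7/12 (R = -(-14)/(3*(-8)) = -(-14)*(-1)/(3*8) = -⅓*7/4 = -7/12 ≈ -0.58333)
V(y, E) = -⅑ (V(y, E) = (5 - 6)/9 = (⅑)*(-1) = -⅑)
(V(-9, R)*(-193))*P = -⅑*(-193)*(-1) = (193/9)*(-1) = -193/9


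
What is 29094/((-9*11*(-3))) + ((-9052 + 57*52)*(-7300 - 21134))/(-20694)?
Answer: -2822803766/341451 ≈ -8267.1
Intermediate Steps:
29094/((-9*11*(-3))) + ((-9052 + 57*52)*(-7300 - 21134))/(-20694) = 29094/((-99*(-3))) + ((-9052 + 2964)*(-28434))*(-1/20694) = 29094/297 - 6088*(-28434)*(-1/20694) = 29094*(1/297) + 173106192*(-1/20694) = 9698/99 - 28851032/3449 = -2822803766/341451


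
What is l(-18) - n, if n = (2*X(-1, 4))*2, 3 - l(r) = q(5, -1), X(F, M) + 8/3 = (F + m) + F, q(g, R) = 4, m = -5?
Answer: 113/3 ≈ 37.667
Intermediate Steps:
X(F, M) = -23/3 + 2*F (X(F, M) = -8/3 + ((F - 5) + F) = -8/3 + ((-5 + F) + F) = -8/3 + (-5 + 2*F) = -23/3 + 2*F)
l(r) = -1 (l(r) = 3 - 1*4 = 3 - 4 = -1)
n = -116/3 (n = (2*(-23/3 + 2*(-1)))*2 = (2*(-23/3 - 2))*2 = (2*(-29/3))*2 = -58/3*2 = -116/3 ≈ -38.667)
l(-18) - n = -1 - 1*(-116/3) = -1 + 116/3 = 113/3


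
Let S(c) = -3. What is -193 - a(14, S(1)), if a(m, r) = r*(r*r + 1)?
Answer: -163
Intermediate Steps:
a(m, r) = r*(1 + r**2) (a(m, r) = r*(r**2 + 1) = r*(1 + r**2))
-193 - a(14, S(1)) = -193 - (-3 + (-3)**3) = -193 - (-3 - 27) = -193 - 1*(-30) = -193 + 30 = -163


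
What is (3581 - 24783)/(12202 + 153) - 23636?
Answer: -292043982/12355 ≈ -23638.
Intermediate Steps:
(3581 - 24783)/(12202 + 153) - 23636 = -21202/12355 - 23636 = -292043982/12355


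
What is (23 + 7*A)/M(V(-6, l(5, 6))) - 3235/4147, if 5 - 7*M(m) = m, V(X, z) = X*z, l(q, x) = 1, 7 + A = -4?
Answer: -145741/4147 ≈ -35.144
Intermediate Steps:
A = -11 (A = -7 - 4 = -11)
M(m) = 5/7 - m/7
(23 + 7*A)/M(V(-6, l(5, 6))) - 3235/4147 = (23 + 7*(-11))/(5/7 - (-6)/7) - 3235/4147 = (23 - 77)/(5/7 - 1/7*(-6)) - 3235*1/4147 = -54/(5/7 + 6/7) - 3235/4147 = -54/11/7 - 3235/4147 = -54*7/11 - 3235/4147 = -378/11 - 3235/4147 = -145741/4147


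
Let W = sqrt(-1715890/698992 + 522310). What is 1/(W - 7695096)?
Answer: -896468423872/6898410521815599107 - 158*sqrt(2555621569410)/20695231565446797321 ≈ -1.2997e-7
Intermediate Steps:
W = sqrt(2555621569410)/2212 (W = sqrt(-1715890*1/698992 + 522310) = sqrt(-857945/349496 + 522310) = sqrt(182544397815/349496) = sqrt(2555621569410)/2212 ≈ 722.71)
1/(W - 7695096) = 1/(sqrt(2555621569410)/2212 - 7695096) = 1/(-7695096 + sqrt(2555621569410)/2212)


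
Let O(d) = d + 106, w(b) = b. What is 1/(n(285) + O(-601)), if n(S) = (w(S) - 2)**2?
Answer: 1/79594 ≈ 1.2564e-5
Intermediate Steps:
n(S) = (-2 + S)**2 (n(S) = (S - 2)**2 = (-2 + S)**2)
O(d) = 106 + d
1/(n(285) + O(-601)) = 1/((-2 + 285)**2 + (106 - 601)) = 1/(283**2 - 495) = 1/(80089 - 495) = 1/79594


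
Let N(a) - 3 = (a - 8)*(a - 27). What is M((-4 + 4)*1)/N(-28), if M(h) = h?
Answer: 0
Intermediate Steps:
N(a) = 3 + (-27 + a)*(-8 + a) (N(a) = 3 + (a - 8)*(a - 27) = 3 + (-8 + a)*(-27 + a) = 3 + (-27 + a)*(-8 + a))
M((-4 + 4)*1)/N(-28) = ((-4 + 4)*1)/(219 + (-28)**2 - 35*(-28)) = (0*1)/(219 + 784 + 980) = 0/1983 = 0*(1/1983) = 0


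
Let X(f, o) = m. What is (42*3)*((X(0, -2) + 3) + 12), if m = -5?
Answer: 1260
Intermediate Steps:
X(f, o) = -5
(42*3)*((X(0, -2) + 3) + 12) = (42*3)*((-5 + 3) + 12) = 126*(-2 + 12) = 126*10 = 1260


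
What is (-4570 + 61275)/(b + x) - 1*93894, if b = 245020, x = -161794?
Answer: -710396849/7566 ≈ -93893.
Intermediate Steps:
(-4570 + 61275)/(b + x) - 1*93894 = (-4570 + 61275)/(245020 - 161794) - 1*93894 = 56705/83226 - 93894 = 56705*(1/83226) - 93894 = 5155/7566 - 93894 = -710396849/7566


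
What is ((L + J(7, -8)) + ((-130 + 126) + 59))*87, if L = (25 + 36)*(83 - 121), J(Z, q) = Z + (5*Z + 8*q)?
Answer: -198795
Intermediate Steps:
J(Z, q) = 6*Z + 8*q
L = -2318 (L = 61*(-38) = -2318)
((L + J(7, -8)) + ((-130 + 126) + 59))*87 = ((-2318 + (6*7 + 8*(-8))) + ((-130 + 126) + 59))*87 = ((-2318 + (42 - 64)) + (-4 + 59))*87 = ((-2318 - 22) + 55)*87 = (-2340 + 55)*87 = -2285*87 = -198795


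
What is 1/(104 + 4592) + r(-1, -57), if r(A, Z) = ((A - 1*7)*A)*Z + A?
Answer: -2146071/4696 ≈ -457.00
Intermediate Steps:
r(A, Z) = A + A*Z*(-7 + A) (r(A, Z) = ((A - 7)*A)*Z + A = ((-7 + A)*A)*Z + A = (A*(-7 + A))*Z + A = A*Z*(-7 + A) + A = A + A*Z*(-7 + A))
1/(104 + 4592) + r(-1, -57) = 1/(104 + 4592) - (1 - 7*(-57) - 1*(-57)) = 1/4696 - (1 + 399 + 57) = 1/4696 - 1*457 = 1/4696 - 457 = -2146071/4696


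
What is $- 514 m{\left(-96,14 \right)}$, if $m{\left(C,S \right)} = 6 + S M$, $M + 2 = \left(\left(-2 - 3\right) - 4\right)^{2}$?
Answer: $-571568$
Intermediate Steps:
$M = 79$ ($M = -2 + \left(\left(-2 - 3\right) - 4\right)^{2} = -2 + \left(-5 - 4\right)^{2} = -2 + \left(-9\right)^{2} = -2 + 81 = 79$)
$m{\left(C,S \right)} = 6 + 79 S$ ($m{\left(C,S \right)} = 6 + S 79 = 6 + 79 S$)
$- 514 m{\left(-96,14 \right)} = - 514 \left(6 + 79 \cdot 14\right) = - 514 \left(6 + 1106\right) = \left(-514\right) 1112 = -571568$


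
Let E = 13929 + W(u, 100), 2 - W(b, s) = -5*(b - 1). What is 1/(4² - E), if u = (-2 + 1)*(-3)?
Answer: -1/13925 ≈ -7.1813e-5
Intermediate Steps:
u = 3 (u = -1*(-3) = 3)
W(b, s) = -3 + 5*b (W(b, s) = 2 - (-5)*(b - 1) = 2 - (-5)*(-1 + b) = 2 - (5 - 5*b) = 2 + (-5 + 5*b) = -3 + 5*b)
E = 13941 (E = 13929 + (-3 + 5*3) = 13929 + (-3 + 15) = 13929 + 12 = 13941)
1/(4² - E) = 1/(4² - 1*13941) = 1/(16 - 13941) = 1/(-13925) = -1/13925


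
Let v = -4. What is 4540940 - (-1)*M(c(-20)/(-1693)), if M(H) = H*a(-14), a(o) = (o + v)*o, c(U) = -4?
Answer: 7687812428/1693 ≈ 4.5409e+6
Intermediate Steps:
a(o) = o*(-4 + o) (a(o) = (o - 4)*o = (-4 + o)*o = o*(-4 + o))
M(H) = 252*H (M(H) = H*(-14*(-4 - 14)) = H*(-14*(-18)) = H*252 = 252*H)
4540940 - (-1)*M(c(-20)/(-1693)) = 4540940 - (-1)*252*(-4/(-1693)) = 4540940 - (-1)*252*(-4*(-1/1693)) = 4540940 - (-1)*252*(4/1693) = 4540940 - (-1)*1008/1693 = 4540940 - 1*(-1008/1693) = 4540940 + 1008/1693 = 7687812428/1693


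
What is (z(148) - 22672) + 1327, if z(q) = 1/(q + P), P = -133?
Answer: -320174/15 ≈ -21345.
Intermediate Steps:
z(q) = 1/(-133 + q) (z(q) = 1/(q - 133) = 1/(-133 + q))
(z(148) - 22672) + 1327 = (1/(-133 + 148) - 22672) + 1327 = (1/15 - 22672) + 1327 = -340079/15 + 1327 = -320174/15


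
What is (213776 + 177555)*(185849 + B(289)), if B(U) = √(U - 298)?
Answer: 72728475019 + 1173993*I ≈ 7.2728e+10 + 1.174e+6*I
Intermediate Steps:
B(U) = √(-298 + U)
(213776 + 177555)*(185849 + B(289)) = (213776 + 177555)*(185849 + √(-298 + 289)) = 391331*(185849 + √(-9)) = 391331*(185849 + 3*I) = 72728475019 + 1173993*I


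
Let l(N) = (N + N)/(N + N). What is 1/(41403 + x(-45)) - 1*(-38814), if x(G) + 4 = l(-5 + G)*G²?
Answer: 1685459137/43424 ≈ 38814.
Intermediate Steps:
l(N) = 1 (l(N) = (2*N)/((2*N)) = (2*N)*(1/(2*N)) = 1)
x(G) = -4 + G² (x(G) = -4 + 1*G² = -4 + G²)
1/(41403 + x(-45)) - 1*(-38814) = 1/(41403 + (-4 + (-45)²)) - 1*(-38814) = 1/(41403 + (-4 + 2025)) + 38814 = 1/(41403 + 2021) + 38814 = 1/43424 + 38814 = 1685459137/43424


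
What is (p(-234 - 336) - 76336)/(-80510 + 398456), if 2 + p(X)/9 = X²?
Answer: 1423873/158973 ≈ 8.9567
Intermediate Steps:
p(X) = -18 + 9*X²
(p(-234 - 336) - 76336)/(-80510 + 398456) = ((-18 + 9*(-234 - 336)²) - 76336)/(-80510 + 398456) = ((-18 + 9*(-570)²) - 76336)/317946 = ((-18 + 9*324900) - 76336)*(1/317946) = ((-18 + 2924100) - 76336)*(1/317946) = (2924082 - 76336)*(1/317946) = 2847746*(1/317946) = 1423873/158973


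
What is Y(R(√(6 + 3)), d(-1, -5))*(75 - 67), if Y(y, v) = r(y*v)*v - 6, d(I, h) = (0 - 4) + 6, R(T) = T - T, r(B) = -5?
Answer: -128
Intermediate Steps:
R(T) = 0
d(I, h) = 2 (d(I, h) = -4 + 6 = 2)
Y(y, v) = -6 - 5*v (Y(y, v) = -5*v - 6 = -6 - 5*v)
Y(R(√(6 + 3)), d(-1, -5))*(75 - 67) = (-6 - 5*2)*(75 - 67) = (-6 - 10)*8 = -16*8 = -128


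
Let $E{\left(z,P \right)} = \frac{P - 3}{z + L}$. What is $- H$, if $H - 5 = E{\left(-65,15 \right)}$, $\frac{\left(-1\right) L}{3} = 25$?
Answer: $- \frac{172}{35} \approx -4.9143$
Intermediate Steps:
$L = -75$ ($L = \left(-3\right) 25 = -75$)
$E{\left(z,P \right)} = \frac{-3 + P}{-75 + z}$ ($E{\left(z,P \right)} = \frac{P - 3}{z - 75} = \frac{P + \left(-9 + 6\right)}{-75 + z} = \frac{P - 3}{-75 + z} = \frac{-3 + P}{-75 + z}$)
$H = \frac{172}{35}$ ($H = 5 + \frac{-3 + 15}{-75 - 65} = 5 + \frac{1}{-140} \cdot 12 = 5 - \frac{3}{35} = \frac{172}{35} \approx 4.9143$)
$- H = \left(-1\right) \frac{172}{35} = - \frac{172}{35}$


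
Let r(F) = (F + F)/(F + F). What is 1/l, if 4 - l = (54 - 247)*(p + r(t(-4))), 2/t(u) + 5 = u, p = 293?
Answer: 1/56746 ≈ 1.7622e-5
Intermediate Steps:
t(u) = 2/(-5 + u)
r(F) = 1 (r(F) = (2*F)/((2*F)) = (2*F)*(1/(2*F)) = 1)
l = 56746 (l = 4 - (54 - 247)*(293 + 1) = 4 - (-193)*294 = 4 - 1*(-56742) = 4 + 56742 = 56746)
1/l = 1/56746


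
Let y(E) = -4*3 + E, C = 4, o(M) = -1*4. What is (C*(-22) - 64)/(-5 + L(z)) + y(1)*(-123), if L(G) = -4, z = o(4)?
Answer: 12329/9 ≈ 1369.9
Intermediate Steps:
o(M) = -4
z = -4
y(E) = -12 + E
(C*(-22) - 64)/(-5 + L(z)) + y(1)*(-123) = (4*(-22) - 64)/(-5 - 4) + (-12 + 1)*(-123) = (-88 - 64)/(-9) - 11*(-123) = -152*(-⅑) + 1353 = 152/9 + 1353 = 12329/9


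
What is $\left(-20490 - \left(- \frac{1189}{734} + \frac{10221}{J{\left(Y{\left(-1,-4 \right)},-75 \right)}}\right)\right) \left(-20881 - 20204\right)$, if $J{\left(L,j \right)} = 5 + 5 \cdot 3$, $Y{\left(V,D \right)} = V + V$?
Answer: $\frac{1266534008289}{1468} \approx 8.6276 \cdot 10^{8}$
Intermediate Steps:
$Y{\left(V,D \right)} = 2 V$
$J{\left(L,j \right)} = 20$ ($J{\left(L,j \right)} = 5 + 15 = 20$)
$\left(-20490 - \left(- \frac{1189}{734} + \frac{10221}{J{\left(Y{\left(-1,-4 \right)},-75 \right)}}\right)\right) \left(-20881 - 20204\right) = \left(-20490 - \left(- \frac{1189}{734} + \frac{10221}{20}\right)\right) \left(-20881 - 20204\right) = \left(-20490 - \frac{3739217}{7340}\right) \left(-41085\right) = \left(- \frac{154135817}{7340}\right) \left(-41085\right) = \frac{1266534008289}{1468}$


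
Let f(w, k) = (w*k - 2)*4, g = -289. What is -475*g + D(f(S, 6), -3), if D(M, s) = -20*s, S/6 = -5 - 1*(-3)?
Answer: 137335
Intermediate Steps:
S = -12 (S = 6*(-5 - 1*(-3)) = 6*(-5 + 3) = 6*(-2) = -12)
f(w, k) = -8 + 4*k*w (f(w, k) = (k*w - 2)*4 = (-2 + k*w)*4 = -8 + 4*k*w)
-475*g + D(f(S, 6), -3) = -475*(-289) - 20*(-3) = 137275 + 60 = 137335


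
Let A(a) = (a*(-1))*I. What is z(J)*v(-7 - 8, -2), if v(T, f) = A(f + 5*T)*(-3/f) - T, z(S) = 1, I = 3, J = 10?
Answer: 723/2 ≈ 361.50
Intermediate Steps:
A(a) = -3*a (A(a) = (a*(-1))*3 = -a*3 = -3*a)
v(T, f) = -T - 3*(-15*T - 3*f)/f (v(T, f) = (-3*(f + 5*T))*(-3/f) - T = (-15*T - 3*f)*(-3/f) - T = -3*(-15*T - 3*f)/f - T = -T - 3*(-15*T - 3*f)/f)
z(J)*v(-7 - 8, -2) = 1*(9 - (-7 - 8) + 45*(-7 - 8)/(-2)) = 1*(9 - 1*(-15) + 45*(-15)*(-½)) = 1*(9 + 15 + 675/2) = 1*(723/2) = 723/2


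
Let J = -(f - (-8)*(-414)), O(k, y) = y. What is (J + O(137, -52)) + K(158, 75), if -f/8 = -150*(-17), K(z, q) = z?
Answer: 23818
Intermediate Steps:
f = -20400 (f = -(-1200)*(-17) = -8*2550 = -20400)
J = 23712 (J = -(-20400 - (-8)*(-414)) = -(-20400 - 1*3312) = -(-20400 - 3312) = -1*(-23712) = 23712)
(J + O(137, -52)) + K(158, 75) = (23712 - 52) + 158 = 23660 + 158 = 23818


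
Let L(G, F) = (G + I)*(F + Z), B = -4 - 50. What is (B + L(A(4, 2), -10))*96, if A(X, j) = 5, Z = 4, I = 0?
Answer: -8064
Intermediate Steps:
B = -54
L(G, F) = G*(4 + F) (L(G, F) = (G + 0)*(F + 4) = G*(4 + F))
(B + L(A(4, 2), -10))*96 = (-54 + 5*(4 - 10))*96 = (-54 + 5*(-6))*96 = (-54 - 30)*96 = -84*96 = -8064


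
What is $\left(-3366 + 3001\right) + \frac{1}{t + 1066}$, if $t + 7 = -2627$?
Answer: $- \frac{572321}{1568} \approx -365.0$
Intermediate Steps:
$t = -2634$ ($t = -7 - 2627 = -2634$)
$\left(-3366 + 3001\right) + \frac{1}{t + 1066} = \left(-3366 + 3001\right) + \frac{1}{-2634 + 1066} = -365 + \frac{1}{-1568} = -365 - \frac{1}{1568} = - \frac{572321}{1568}$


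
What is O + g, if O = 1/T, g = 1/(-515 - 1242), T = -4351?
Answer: -6108/7644707 ≈ -0.00079898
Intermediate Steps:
g = -1/1757 (g = 1/(-1757) = -1/1757 ≈ -0.00056915)
O = -1/4351 (O = 1/(-4351) = -1/4351 ≈ -0.00022983)
O + g = -1/4351 - 1/1757 = -6108/7644707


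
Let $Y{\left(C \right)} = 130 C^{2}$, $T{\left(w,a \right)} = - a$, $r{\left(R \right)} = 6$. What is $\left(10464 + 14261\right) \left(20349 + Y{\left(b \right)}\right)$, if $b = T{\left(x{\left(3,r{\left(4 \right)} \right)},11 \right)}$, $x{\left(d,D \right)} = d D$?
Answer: $892053275$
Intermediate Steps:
$x{\left(d,D \right)} = D d$
$b = -11$ ($b = \left(-1\right) 11 = -11$)
$\left(10464 + 14261\right) \left(20349 + Y{\left(b \right)}\right) = \left(10464 + 14261\right) \left(20349 + 130 \left(-11\right)^{2}\right) = 24725 \left(20349 + 130 \cdot 121\right) = 24725 \left(20349 + 15730\right) = 24725 \cdot 36079 = 892053275$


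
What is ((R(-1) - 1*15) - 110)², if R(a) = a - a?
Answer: 15625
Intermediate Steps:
R(a) = 0
((R(-1) - 1*15) - 110)² = ((0 - 1*15) - 110)² = ((0 - 15) - 110)² = (-15 - 110)² = (-125)² = 15625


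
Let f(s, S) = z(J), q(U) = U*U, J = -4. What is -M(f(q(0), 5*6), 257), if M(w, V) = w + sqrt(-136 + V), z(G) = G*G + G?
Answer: -23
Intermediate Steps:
z(G) = G + G**2 (z(G) = G**2 + G = G + G**2)
q(U) = U**2
f(s, S) = 12 (f(s, S) = -4*(1 - 4) = -4*(-3) = 12)
-M(f(q(0), 5*6), 257) = -(12 + sqrt(-136 + 257)) = -(12 + sqrt(121)) = -(12 + 11) = -1*23 = -23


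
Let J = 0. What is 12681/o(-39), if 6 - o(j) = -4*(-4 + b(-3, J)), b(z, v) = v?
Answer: -12681/10 ≈ -1268.1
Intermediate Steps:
o(j) = -10 (o(j) = 6 - (-4)*(-4 + 0) = 6 - (-4)*(-4) = 6 - 1*16 = 6 - 16 = -10)
12681/o(-39) = 12681/(-10) = 12681*(-⅒) = -12681/10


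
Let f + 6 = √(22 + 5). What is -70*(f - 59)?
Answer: 4550 - 210*√3 ≈ 4186.3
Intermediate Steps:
f = -6 + 3*√3 (f = -6 + √(22 + 5) = -6 + √27 = -6 + 3*√3 ≈ -0.80385)
-70*(f - 59) = -70*((-6 + 3*√3) - 59) = -70*(-65 + 3*√3) = 4550 - 210*√3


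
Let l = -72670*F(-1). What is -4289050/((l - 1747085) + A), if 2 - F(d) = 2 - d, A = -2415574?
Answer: 4289050/4089989 ≈ 1.0487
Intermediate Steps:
F(d) = d (F(d) = 2 - (2 - d) = 2 + (-2 + d) = d)
l = 72670 (l = -72670*(-1) = 72670)
-4289050/((l - 1747085) + A) = -4289050/((72670 - 1747085) - 2415574) = -4289050/(-1674415 - 2415574) = -4289050/(-4089989) = -4289050*(-1/4089989) = 4289050/4089989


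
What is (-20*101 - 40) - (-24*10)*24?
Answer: 3700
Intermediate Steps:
(-20*101 - 40) - (-24*10)*24 = (-2020 - 40) - (-240)*24 = -2060 - 1*(-5760) = -2060 + 5760 = 3700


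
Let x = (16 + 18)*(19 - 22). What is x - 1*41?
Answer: -143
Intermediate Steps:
x = -102 (x = 34*(-3) = -102)
x - 1*41 = -102 - 1*41 = -102 - 41 = -143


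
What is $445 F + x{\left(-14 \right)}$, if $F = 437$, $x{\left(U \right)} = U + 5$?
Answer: $194456$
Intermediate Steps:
$x{\left(U \right)} = 5 + U$
$445 F + x{\left(-14 \right)} = 445 \cdot 437 + \left(5 - 14\right) = 194465 - 9 = 194456$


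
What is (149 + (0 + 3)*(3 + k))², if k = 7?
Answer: 32041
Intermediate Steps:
(149 + (0 + 3)*(3 + k))² = (149 + (0 + 3)*(3 + 7))² = (149 + 3*10)² = (149 + 30)² = 179² = 32041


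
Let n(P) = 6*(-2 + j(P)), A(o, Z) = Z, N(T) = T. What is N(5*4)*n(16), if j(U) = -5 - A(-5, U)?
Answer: -2760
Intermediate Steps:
j(U) = -5 - U
n(P) = -42 - 6*P (n(P) = 6*(-2 + (-5 - P)) = 6*(-7 - P) = -42 - 6*P)
N(5*4)*n(16) = (5*4)*(-42 - 6*16) = 20*(-42 - 96) = 20*(-138) = -2760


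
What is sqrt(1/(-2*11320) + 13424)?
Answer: sqrt(430045892985)/5660 ≈ 115.86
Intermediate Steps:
sqrt(1/(-2*11320) + 13424) = sqrt(1/(-22640) + 13424) = sqrt(-1/22640 + 13424) = sqrt(303919359/22640) = sqrt(430045892985)/5660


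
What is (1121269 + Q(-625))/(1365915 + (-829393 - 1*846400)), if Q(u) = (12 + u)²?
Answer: -748519/154939 ≈ -4.8311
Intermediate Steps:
(1121269 + Q(-625))/(1365915 + (-829393 - 1*846400)) = (1121269 + (12 - 625)²)/(1365915 + (-829393 - 1*846400)) = (1121269 + (-613)²)/(1365915 + (-829393 - 846400)) = (1121269 + 375769)/(1365915 - 1675793) = 1497038/(-309878) = 1497038*(-1/309878) = -748519/154939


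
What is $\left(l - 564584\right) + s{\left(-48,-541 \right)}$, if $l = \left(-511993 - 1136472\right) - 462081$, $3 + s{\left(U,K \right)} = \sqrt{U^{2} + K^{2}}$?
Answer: $-2675133 + \sqrt{294985} \approx -2.6746 \cdot 10^{6}$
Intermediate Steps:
$s{\left(U,K \right)} = -3 + \sqrt{K^{2} + U^{2}}$ ($s{\left(U,K \right)} = -3 + \sqrt{U^{2} + K^{2}} = -3 + \sqrt{K^{2} + U^{2}}$)
$l = -2110546$ ($l = -1648465 - 462081 = -2110546$)
$\left(l - 564584\right) + s{\left(-48,-541 \right)} = \left(-2110546 - 564584\right) - \left(3 - \sqrt{\left(-541\right)^{2} + \left(-48\right)^{2}}\right) = -2675130 - \left(3 - \sqrt{292681 + 2304}\right) = -2675130 - \left(3 - \sqrt{294985}\right) = -2675133 + \sqrt{294985}$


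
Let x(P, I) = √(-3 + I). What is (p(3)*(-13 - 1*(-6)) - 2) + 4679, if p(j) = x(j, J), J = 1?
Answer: 4677 - 7*I*√2 ≈ 4677.0 - 9.8995*I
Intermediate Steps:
p(j) = I*√2 (p(j) = √(-3 + 1) = √(-2) = I*√2)
(p(3)*(-13 - 1*(-6)) - 2) + 4679 = ((I*√2)*(-13 - 1*(-6)) - 2) + 4679 = ((I*√2)*(-13 + 6) - 2) + 4679 = ((I*√2)*(-7) - 2) + 4679 = (-7*I*√2 - 2) + 4679 = (-2 - 7*I*√2) + 4679 = 4677 - 7*I*√2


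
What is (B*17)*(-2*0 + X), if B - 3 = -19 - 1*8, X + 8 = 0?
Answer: 3264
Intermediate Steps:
X = -8 (X = -8 + 0 = -8)
B = -24 (B = 3 + (-19 - 1*8) = 3 + (-19 - 8) = 3 - 27 = -24)
(B*17)*(-2*0 + X) = (-24*17)*(-2*0 - 8) = -408*(0 - 8) = -408*(-8) = 3264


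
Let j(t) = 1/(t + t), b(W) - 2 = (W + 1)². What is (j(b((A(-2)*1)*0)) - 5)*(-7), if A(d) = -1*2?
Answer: 203/6 ≈ 33.833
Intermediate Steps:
A(d) = -2
b(W) = 2 + (1 + W)² (b(W) = 2 + (W + 1)² = 2 + (1 + W)²)
j(t) = 1/(2*t)
(j(b((A(-2)*1)*0)) - 5)*(-7) = (1/(2*(2 + (1 - 2*1*0)²)) - 5)*(-7) = (1/(2*(2 + (1 - 2*0)²)) - 5)*(-7) = (1/(2*(2 + (1 + 0)²)) - 5)*(-7) = (1/(2*(2 + 1²)) - 5)*(-7) = (1/(2*(2 + 1)) - 5)*(-7) = ((½)/3 - 5)*(-7) = ((½)*(⅓) - 5)*(-7) = (⅙ - 5)*(-7) = -29/6*(-7) = 203/6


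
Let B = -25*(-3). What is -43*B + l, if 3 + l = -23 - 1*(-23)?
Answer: -3228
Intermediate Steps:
l = -3 (l = -3 + (-23 - 1*(-23)) = -3 + (-23 + 23) = -3 + 0 = -3)
B = 75
-43*B + l = -43*75 - 3 = -3225 - 3 = -3228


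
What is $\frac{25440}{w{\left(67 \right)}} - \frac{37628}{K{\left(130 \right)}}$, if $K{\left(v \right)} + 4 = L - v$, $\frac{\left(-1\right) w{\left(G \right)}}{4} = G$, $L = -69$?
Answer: $\frac{1229996}{13601} \approx 90.434$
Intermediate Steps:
$w{\left(G \right)} = - 4 G$
$K{\left(v \right)} = -73 - v$ ($K{\left(v \right)} = -4 - \left(69 + v\right) = -73 - v$)
$\frac{25440}{w{\left(67 \right)}} - \frac{37628}{K{\left(130 \right)}} = \frac{25440}{\left(-4\right) 67} - \frac{37628}{-73 - 130} = \frac{25440}{-268} - \frac{37628}{-73 - 130} = 25440 \left(- \frac{1}{268}\right) - \frac{37628}{-203} = - \frac{6360}{67} - - \frac{37628}{203} = - \frac{6360}{67} + \frac{37628}{203} = \frac{1229996}{13601}$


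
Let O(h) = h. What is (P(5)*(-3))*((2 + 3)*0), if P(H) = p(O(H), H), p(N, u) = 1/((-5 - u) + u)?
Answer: 0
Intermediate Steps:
p(N, u) = -1/5 (p(N, u) = 1/(-5) = -1/5)
P(H) = -1/5
(P(5)*(-3))*((2 + 3)*0) = (-1/5*(-3))*((2 + 3)*0) = 3*(5*0)/5 = (3/5)*0 = 0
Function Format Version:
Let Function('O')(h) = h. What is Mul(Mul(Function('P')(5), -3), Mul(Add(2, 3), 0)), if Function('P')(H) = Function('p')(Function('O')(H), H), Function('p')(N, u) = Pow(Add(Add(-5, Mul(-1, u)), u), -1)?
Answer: 0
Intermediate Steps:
Function('p')(N, u) = Rational(-1, 5) (Function('p')(N, u) = Pow(-5, -1) = Rational(-1, 5))
Function('P')(H) = Rational(-1, 5)
Mul(Mul(Function('P')(5), -3), Mul(Add(2, 3), 0)) = Mul(Mul(Rational(-1, 5), -3), Mul(Add(2, 3), 0)) = Mul(Rational(3, 5), Mul(5, 0)) = Mul(Rational(3, 5), 0) = 0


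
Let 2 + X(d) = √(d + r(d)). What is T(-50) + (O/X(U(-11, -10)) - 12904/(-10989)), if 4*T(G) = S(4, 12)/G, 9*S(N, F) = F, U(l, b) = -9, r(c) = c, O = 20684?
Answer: (-11363540726*I + 1924611*√2)/(549450*(2*I + 3*√2)) ≈ -1879.2 - 3988.9*I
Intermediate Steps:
S(N, F) = F/9
X(d) = -2 + √2*√d (X(d) = -2 + √(d + d) = -2 + √(2*d) = -2 + √2*√d)
T(G) = 1/(3*G) (T(G) = (((⅑)*12)/G)/4 = (4/(3*G))/4 = 1/(3*G))
T(-50) + (O/X(U(-11, -10)) - 12904/(-10989)) = (⅓)/(-50) + (20684/(-2 + √2*√(-9)) - 12904/(-10989)) = (⅓)*(-1/50) + (20684/(-2 + √2*(3*I)) - 12904*(-1/10989)) = -1/150 + (20684/(-2 + 3*I*√2) + 12904/10989) = -1/150 + (12904/10989 + 20684/(-2 + 3*I*√2)) = 641537/549450 + 20684/(-2 + 3*I*√2)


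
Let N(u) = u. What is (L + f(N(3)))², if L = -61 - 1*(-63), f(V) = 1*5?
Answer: 49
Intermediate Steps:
f(V) = 5
L = 2 (L = -61 + 63 = 2)
(L + f(N(3)))² = (2 + 5)² = 7² = 49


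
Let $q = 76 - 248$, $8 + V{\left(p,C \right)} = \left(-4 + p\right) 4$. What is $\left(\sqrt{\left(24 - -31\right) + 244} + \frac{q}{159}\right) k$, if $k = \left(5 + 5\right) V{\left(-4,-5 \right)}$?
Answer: $\frac{68800}{159} - 400 \sqrt{299} \approx -6483.9$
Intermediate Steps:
$V{\left(p,C \right)} = -24 + 4 p$ ($V{\left(p,C \right)} = -8 + \left(-4 + p\right) 4 = -8 + \left(-16 + 4 p\right) = -24 + 4 p$)
$q = -172$ ($q = 76 - 248 = -172$)
$k = -400$ ($k = \left(5 + 5\right) \left(-24 + 4 \left(-4\right)\right) = 10 \left(-24 - 16\right) = 10 \left(-40\right) = -400$)
$\left(\sqrt{\left(24 - -31\right) + 244} + \frac{q}{159}\right) k = \left(\sqrt{\left(24 - -31\right) + 244} - \frac{172}{159}\right) \left(-400\right) = \left(\sqrt{\left(24 + 31\right) + 244} - \frac{172}{159}\right) \left(-400\right) = \left(\sqrt{55 + 244} - \frac{172}{159}\right) \left(-400\right) = \left(\sqrt{299} - \frac{172}{159}\right) \left(-400\right) = \left(- \frac{172}{159} + \sqrt{299}\right) \left(-400\right) = \frac{68800}{159} - 400 \sqrt{299}$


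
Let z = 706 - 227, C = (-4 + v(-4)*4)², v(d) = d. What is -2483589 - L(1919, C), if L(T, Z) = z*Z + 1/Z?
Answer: -1070075601/400 ≈ -2.6752e+6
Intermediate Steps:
C = 400 (C = (-4 - 4*4)² = (-4 - 16)² = (-20)² = 400)
z = 479
L(T, Z) = 1/Z + 479*Z (L(T, Z) = 479*Z + 1/Z = 1/Z + 479*Z)
-2483589 - L(1919, C) = -2483589 - (1/400 + 479*400) = -2483589 - (1/400 + 191600) = -2483589 - 1*76640001/400 = -2483589 - 76640001/400 = -1070075601/400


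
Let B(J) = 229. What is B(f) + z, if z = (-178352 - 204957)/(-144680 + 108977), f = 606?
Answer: 8559296/35703 ≈ 239.74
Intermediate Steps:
z = 383309/35703 (z = -383309/(-35703) = -383309*(-1/35703) = 383309/35703 ≈ 10.736)
B(f) + z = 229 + 383309/35703 = 8559296/35703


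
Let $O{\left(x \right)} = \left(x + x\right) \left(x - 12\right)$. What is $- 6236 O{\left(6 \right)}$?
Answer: $448992$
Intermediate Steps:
$O{\left(x \right)} = 2 x \left(-12 + x\right)$
$- 6236 O{\left(6 \right)} = - 6236 \cdot 2 \cdot 6 \left(-12 + 6\right) = - 6236 \cdot 2 \cdot 6 \left(-6\right) = \left(-6236\right) \left(-72\right) = 448992$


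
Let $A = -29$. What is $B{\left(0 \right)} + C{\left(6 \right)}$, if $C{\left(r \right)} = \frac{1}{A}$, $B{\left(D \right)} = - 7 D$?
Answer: $- \frac{1}{29} \approx -0.034483$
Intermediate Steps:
$C{\left(r \right)} = - \frac{1}{29}$ ($C{\left(r \right)} = \frac{1}{-29} = - \frac{1}{29}$)
$B{\left(0 \right)} + C{\left(6 \right)} = \left(-7\right) 0 - \frac{1}{29} = 0 - \frac{1}{29} = - \frac{1}{29}$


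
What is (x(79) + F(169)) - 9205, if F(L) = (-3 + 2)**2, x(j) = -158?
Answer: -9362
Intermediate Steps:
F(L) = 1 (F(L) = (-1)**2 = 1)
(x(79) + F(169)) - 9205 = (-158 + 1) - 9205 = -157 - 9205 = -9362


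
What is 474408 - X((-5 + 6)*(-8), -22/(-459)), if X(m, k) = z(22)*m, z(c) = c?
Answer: 474584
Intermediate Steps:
X(m, k) = 22*m
474408 - X((-5 + 6)*(-8), -22/(-459)) = 474408 - 22*(-5 + 6)*(-8) = 474408 - 22*1*(-8) = 474408 - 22*(-8) = 474408 - 1*(-176) = 474408 + 176 = 474584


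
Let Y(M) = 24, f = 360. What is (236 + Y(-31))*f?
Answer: 93600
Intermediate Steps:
(236 + Y(-31))*f = (236 + 24)*360 = 260*360 = 93600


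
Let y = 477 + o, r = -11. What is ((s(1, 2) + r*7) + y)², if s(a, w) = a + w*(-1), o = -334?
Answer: 4225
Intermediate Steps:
s(a, w) = a - w
y = 143 (y = 477 - 334 = 143)
((s(1, 2) + r*7) + y)² = (((1 - 1*2) - 11*7) + 143)² = (((1 - 2) - 77) + 143)² = ((-1 - 77) + 143)² = (-78 + 143)² = 65² = 4225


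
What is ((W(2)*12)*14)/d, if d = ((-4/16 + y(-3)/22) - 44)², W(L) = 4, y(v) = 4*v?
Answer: 433664/1294947 ≈ 0.33489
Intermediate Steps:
d = 3884841/1936 (d = ((-4/16 + (4*(-3))/22) - 44)² = ((-4*1/16 - 12*1/22) - 44)² = ((-¼ - 6/11) - 44)² = (-35/44 - 44)² = (-1971/44)² = 3884841/1936 ≈ 2006.6)
((W(2)*12)*14)/d = ((4*12)*14)/(3884841/1936) = (48*14)*(1936/3884841) = 672*(1936/3884841) = 433664/1294947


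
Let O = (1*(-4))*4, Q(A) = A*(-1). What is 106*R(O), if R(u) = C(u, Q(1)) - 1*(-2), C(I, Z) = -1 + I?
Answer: -1590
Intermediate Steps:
Q(A) = -A
O = -16 (O = -4*4 = -16)
R(u) = 1 + u (R(u) = (-1 + u) - 1*(-2) = (-1 + u) + 2 = 1 + u)
106*R(O) = 106*(1 - 16) = 106*(-15) = -1590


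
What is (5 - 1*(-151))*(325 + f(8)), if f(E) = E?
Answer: 51948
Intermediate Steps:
(5 - 1*(-151))*(325 + f(8)) = (5 - 1*(-151))*(325 + 8) = (5 + 151)*333 = 156*333 = 51948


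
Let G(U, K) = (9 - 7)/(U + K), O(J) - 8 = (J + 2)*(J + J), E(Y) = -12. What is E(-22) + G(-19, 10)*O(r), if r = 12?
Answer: -796/9 ≈ -88.444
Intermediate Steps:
O(J) = 8 + 2*J*(2 + J) (O(J) = 8 + (J + 2)*(J + J) = 8 + (2 + J)*(2*J) = 8 + 2*J*(2 + J))
G(U, K) = 2/(K + U)
E(-22) + G(-19, 10)*O(r) = -12 + (2/(10 - 19))*(8 + 2*12² + 4*12) = -12 + (2/(-9))*(8 + 2*144 + 48) = -12 + (2*(-⅑))*(8 + 288 + 48) = -12 - 2/9*344 = -12 - 688/9 = -796/9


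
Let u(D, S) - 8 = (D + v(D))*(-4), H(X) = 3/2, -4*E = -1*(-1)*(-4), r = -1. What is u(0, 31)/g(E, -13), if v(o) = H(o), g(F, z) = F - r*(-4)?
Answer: -⅔ ≈ -0.66667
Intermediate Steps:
E = 1 (E = -(-1*(-1))*(-4)/4 = -(-4)/4 = -¼*(-4) = 1)
g(F, z) = -4 + F (g(F, z) = F - (-1)*(-4) = F - 1*4 = F - 4 = -4 + F)
H(X) = 3/2 (H(X) = 3*(½) = 3/2)
v(o) = 3/2
u(D, S) = 2 - 4*D (u(D, S) = 8 + (D + 3/2)*(-4) = 8 + (3/2 + D)*(-4) = 8 + (-6 - 4*D) = 2 - 4*D)
u(0, 31)/g(E, -13) = (2 - 4*0)/(-4 + 1) = (2 + 0)/(-3) = 2*(-⅓) = -⅔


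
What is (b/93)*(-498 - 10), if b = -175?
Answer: 88900/93 ≈ 955.91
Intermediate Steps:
(b/93)*(-498 - 10) = (-175/93)*(-498 - 10) = -175*1/93*(-508) = -175/93*(-508) = 88900/93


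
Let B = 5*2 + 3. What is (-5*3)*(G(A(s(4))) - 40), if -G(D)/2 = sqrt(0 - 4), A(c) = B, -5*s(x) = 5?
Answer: 600 + 60*I ≈ 600.0 + 60.0*I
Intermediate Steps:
s(x) = -1 (s(x) = -1/5*5 = -1)
B = 13 (B = 10 + 3 = 13)
A(c) = 13
G(D) = -4*I (G(D) = -2*sqrt(0 - 4) = -4*I)
(-5*3)*(G(A(s(4))) - 40) = (-5*3)*(-4*I - 40) = -15*(-40 - 4*I) = 600 + 60*I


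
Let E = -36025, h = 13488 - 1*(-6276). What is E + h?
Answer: -16261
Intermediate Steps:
h = 19764 (h = 13488 + 6276 = 19764)
E + h = -36025 + 19764 = -16261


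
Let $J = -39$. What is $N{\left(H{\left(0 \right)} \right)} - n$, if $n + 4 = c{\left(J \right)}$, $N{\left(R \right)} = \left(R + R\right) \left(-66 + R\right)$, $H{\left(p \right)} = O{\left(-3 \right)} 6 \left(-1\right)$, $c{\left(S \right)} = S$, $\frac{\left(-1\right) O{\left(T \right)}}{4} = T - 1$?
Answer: $31147$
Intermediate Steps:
$O{\left(T \right)} = 4 - 4 T$ ($O{\left(T \right)} = - 4 \left(T - 1\right) = - 4 \left(-1 + T\right) = 4 - 4 T$)
$H{\left(p \right)} = -96$ ($H{\left(p \right)} = \left(4 - -12\right) 6 \left(-1\right) = \left(4 + 12\right) 6 \left(-1\right) = 16 \cdot 6 \left(-1\right) = 96 \left(-1\right) = -96$)
$N{\left(R \right)} = 2 R \left(-66 + R\right)$
$n = -43$ ($n = -4 - 39 = -43$)
$N{\left(H{\left(0 \right)} \right)} - n = 2 \left(-96\right) \left(-66 - 96\right) - -43 = 2 \left(-96\right) \left(-162\right) + 43 = 31104 + 43 = 31147$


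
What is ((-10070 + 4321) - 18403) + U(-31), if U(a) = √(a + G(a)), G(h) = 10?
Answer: -24152 + I*√21 ≈ -24152.0 + 4.5826*I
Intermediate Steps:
U(a) = √(10 + a) (U(a) = √(a + 10) = √(10 + a))
((-10070 + 4321) - 18403) + U(-31) = ((-10070 + 4321) - 18403) + √(10 - 31) = (-5749 - 18403) + √(-21) = -24152 + I*√21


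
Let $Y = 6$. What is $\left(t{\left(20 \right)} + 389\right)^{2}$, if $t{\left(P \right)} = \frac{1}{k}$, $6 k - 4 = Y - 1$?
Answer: $\frac{1366561}{9} \approx 1.5184 \cdot 10^{5}$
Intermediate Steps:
$k = \frac{3}{2}$ ($k = \frac{2}{3} + \frac{6 - 1}{6} = \frac{2}{3} + \frac{1}{6} \cdot 5 = \frac{2}{3} + \frac{5}{6} = \frac{3}{2} \approx 1.5$)
$t{\left(P \right)} = \frac{2}{3}$ ($t{\left(P \right)} = \frac{1}{\frac{3}{2}} = \frac{2}{3}$)
$\left(t{\left(20 \right)} + 389\right)^{2} = \left(\frac{2}{3} + 389\right)^{2} = \left(\frac{1169}{3}\right)^{2} = \frac{1366561}{9}$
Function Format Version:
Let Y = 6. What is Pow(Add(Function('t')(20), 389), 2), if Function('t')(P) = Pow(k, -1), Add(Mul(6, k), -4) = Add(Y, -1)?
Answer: Rational(1366561, 9) ≈ 1.5184e+5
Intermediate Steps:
k = Rational(3, 2) (k = Add(Rational(2, 3), Mul(Rational(1, 6), Add(6, -1))) = Add(Rational(2, 3), Mul(Rational(1, 6), 5)) = Add(Rational(2, 3), Rational(5, 6)) = Rational(3, 2) ≈ 1.5000)
Function('t')(P) = Rational(2, 3) (Function('t')(P) = Pow(Rational(3, 2), -1) = Rational(2, 3))
Pow(Add(Function('t')(20), 389), 2) = Pow(Add(Rational(2, 3), 389), 2) = Pow(Rational(1169, 3), 2) = Rational(1366561, 9)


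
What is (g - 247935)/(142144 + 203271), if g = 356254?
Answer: 108319/345415 ≈ 0.31359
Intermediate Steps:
(g - 247935)/(142144 + 203271) = (356254 - 247935)/(142144 + 203271) = 108319/345415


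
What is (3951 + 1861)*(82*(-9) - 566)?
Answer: -7578848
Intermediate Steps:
(3951 + 1861)*(82*(-9) - 566) = 5812*(-738 - 566) = 5812*(-1304) = -7578848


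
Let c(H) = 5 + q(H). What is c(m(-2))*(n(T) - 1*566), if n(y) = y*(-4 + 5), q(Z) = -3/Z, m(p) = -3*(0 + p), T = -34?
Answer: -2700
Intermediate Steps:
m(p) = -3*p
n(y) = y (n(y) = y*1 = y)
c(H) = 5 - 3/H
c(m(-2))*(n(T) - 1*566) = (5 - 3/((-3*(-2))))*(-34 - 1*566) = (5 - 3/6)*(-34 - 566) = (5 - 3*⅙)*(-600) = (5 - ½)*(-600) = (9/2)*(-600) = -2700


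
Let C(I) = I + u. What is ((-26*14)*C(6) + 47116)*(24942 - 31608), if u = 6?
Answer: -284958168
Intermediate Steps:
C(I) = 6 + I (C(I) = I + 6 = 6 + I)
((-26*14)*C(6) + 47116)*(24942 - 31608) = ((-26*14)*(6 + 6) + 47116)*(24942 - 31608) = (-364*12 + 47116)*(-6666) = (-4368 + 47116)*(-6666) = 42748*(-6666) = -284958168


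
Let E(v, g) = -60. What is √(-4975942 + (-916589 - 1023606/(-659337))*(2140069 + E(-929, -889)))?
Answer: I*√94746460100089644204141/219779 ≈ 1.4005e+6*I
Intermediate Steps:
√(-4975942 + (-916589 - 1023606/(-659337))*(2140069 + E(-929, -889))) = √(-4975942 + (-916589 - 1023606/(-659337))*(2140069 - 60)) = √(-4975942 + (-916589 - 1023606*(-1/659337))*2140009) = √(-4975942 + (-916589 + 341202/219779)*2140009) = √(-4975942 - 201446672629/219779*2140009) = √(-4975942 - 431097692446113661/219779) = √(-431098786053670479/219779) = I*√94746460100089644204141/219779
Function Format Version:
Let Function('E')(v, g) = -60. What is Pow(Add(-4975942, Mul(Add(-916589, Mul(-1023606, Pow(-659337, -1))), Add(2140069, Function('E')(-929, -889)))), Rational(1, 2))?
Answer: Mul(Rational(1, 219779), I, Pow(94746460100089644204141, Rational(1, 2))) ≈ Mul(1.4005e+6, I)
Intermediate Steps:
Pow(Add(-4975942, Mul(Add(-916589, Mul(-1023606, Pow(-659337, -1))), Add(2140069, Function('E')(-929, -889)))), Rational(1, 2)) = Pow(Add(-4975942, Mul(Add(-916589, Mul(-1023606, Pow(-659337, -1))), Add(2140069, -60))), Rational(1, 2)) = Pow(Add(-4975942, Mul(Add(-916589, Mul(-1023606, Rational(-1, 659337))), 2140009)), Rational(1, 2)) = Pow(Add(-4975942, Mul(Add(-916589, Rational(341202, 219779)), 2140009)), Rational(1, 2)) = Pow(Add(-4975942, Mul(Rational(-201446672629, 219779), 2140009)), Rational(1, 2)) = Pow(Add(-4975942, Rational(-431097692446113661, 219779)), Rational(1, 2)) = Pow(Rational(-431098786053670479, 219779), Rational(1, 2)) = Mul(Rational(1, 219779), I, Pow(94746460100089644204141, Rational(1, 2)))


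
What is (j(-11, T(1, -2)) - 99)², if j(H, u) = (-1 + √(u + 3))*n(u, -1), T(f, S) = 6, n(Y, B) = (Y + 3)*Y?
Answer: 81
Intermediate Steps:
n(Y, B) = Y*(3 + Y) (n(Y, B) = (3 + Y)*Y = Y*(3 + Y))
j(H, u) = u*(-1 + √(3 + u))*(3 + u) (j(H, u) = (-1 + √(u + 3))*(u*(3 + u)) = (-1 + √(3 + u))*(u*(3 + u)) = u*(-1 + √(3 + u))*(3 + u))
(j(-11, T(1, -2)) - 99)² = (6*(-1 + √(3 + 6))*(3 + 6) - 99)² = (6*(-1 + √9)*9 - 99)² = (6*(-1 + 3)*9 - 99)² = (6*2*9 - 99)² = (108 - 99)² = 9² = 81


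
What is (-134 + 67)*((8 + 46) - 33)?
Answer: -1407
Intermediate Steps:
(-134 + 67)*((8 + 46) - 33) = -67*(54 - 33) = -67*21 = -1407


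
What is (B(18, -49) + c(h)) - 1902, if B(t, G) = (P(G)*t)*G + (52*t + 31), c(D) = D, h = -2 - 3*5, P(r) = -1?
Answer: -70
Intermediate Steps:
h = -17 (h = -2 - 15 = -17)
B(t, G) = 31 + 52*t - G*t (B(t, G) = (-t)*G + (52*t + 31) = -G*t + (31 + 52*t) = 31 + 52*t - G*t)
(B(18, -49) + c(h)) - 1902 = ((31 + 52*18 - 1*(-49)*18) - 17) - 1902 = ((31 + 936 + 882) - 17) - 1902 = (1849 - 17) - 1902 = 1832 - 1902 = -70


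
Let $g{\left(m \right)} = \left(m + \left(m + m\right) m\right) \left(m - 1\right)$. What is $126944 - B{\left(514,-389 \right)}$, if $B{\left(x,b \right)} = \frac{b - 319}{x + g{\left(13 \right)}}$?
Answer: $\frac{299969026}{2363} \approx 1.2694 \cdot 10^{5}$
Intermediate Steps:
$g{\left(m \right)} = \left(-1 + m\right) \left(m + 2 m^{2}\right)$ ($g{\left(m \right)} = \left(m + 2 m m\right) \left(-1 + m\right) = \left(m + 2 m^{2}\right) \left(-1 + m\right) = \left(-1 + m\right) \left(m + 2 m^{2}\right)$)
$B{\left(x,b \right)} = \frac{-319 + b}{4212 + x}$ ($B{\left(x,b \right)} = \frac{b - 319}{x + 13 \left(-1 - 13 + 2 \cdot 13^{2}\right)} = \frac{-319 + b}{x + 13 \left(-1 - 13 + 2 \cdot 169\right)} = \frac{-319 + b}{x + 13 \left(-1 - 13 + 338\right)} = \frac{-319 + b}{x + 13 \cdot 324} = \frac{-319 + b}{x + 4212} = \frac{-319 + b}{4212 + x}$)
$126944 - B{\left(514,-389 \right)} = 126944 - \frac{-319 - 389}{4212 + 514} = 126944 - \frac{1}{4726} \left(-708\right) = 126944 - - \frac{354}{2363} = 126944 + \frac{354}{2363} = \frac{299969026}{2363}$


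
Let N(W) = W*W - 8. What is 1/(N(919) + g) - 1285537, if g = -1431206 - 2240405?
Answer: -3634287660147/2827058 ≈ -1.2855e+6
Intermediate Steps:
N(W) = -8 + W² (N(W) = W² - 8 = -8 + W²)
g = -3671611
1/(N(919) + g) - 1285537 = 1/((-8 + 919²) - 3671611) - 1285537 = 1/((-8 + 844561) - 3671611) - 1285537 = 1/(844553 - 3671611) - 1285537 = 1/(-2827058) - 1285537 = -1/2827058 - 1285537 = -3634287660147/2827058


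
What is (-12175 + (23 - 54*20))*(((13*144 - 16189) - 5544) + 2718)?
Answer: 226836176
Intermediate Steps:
(-12175 + (23 - 54*20))*(((13*144 - 16189) - 5544) + 2718) = (-12175 + (23 - 1080))*(((1872 - 16189) - 5544) + 2718) = (-12175 - 1057)*((-14317 - 5544) + 2718) = -13232*(-19861 + 2718) = -13232*(-17143) = 226836176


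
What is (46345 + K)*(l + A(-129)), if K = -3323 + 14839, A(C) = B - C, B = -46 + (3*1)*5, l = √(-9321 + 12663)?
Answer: 5670378 + 57861*√3342 ≈ 9.0153e+6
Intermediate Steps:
l = √3342 ≈ 57.810
B = -31 (B = -46 + 3*5 = -46 + 15 = -31)
A(C) = -31 - C
K = 11516
(46345 + K)*(l + A(-129)) = (46345 + 11516)*(√3342 + (-31 - 1*(-129))) = 57861*(√3342 + (-31 + 129)) = 57861*(√3342 + 98) = 57861*(98 + √3342) = 5670378 + 57861*√3342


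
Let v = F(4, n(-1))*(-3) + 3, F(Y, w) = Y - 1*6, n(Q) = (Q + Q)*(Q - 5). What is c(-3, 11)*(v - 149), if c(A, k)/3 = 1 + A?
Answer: 840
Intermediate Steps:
n(Q) = 2*Q*(-5 + Q) (n(Q) = (2*Q)*(-5 + Q) = 2*Q*(-5 + Q))
F(Y, w) = -6 + Y (F(Y, w) = Y - 6 = -6 + Y)
c(A, k) = 3 + 3*A (c(A, k) = 3*(1 + A) = 3 + 3*A)
v = 9 (v = (-6 + 4)*(-3) + 3 = -2*(-3) + 3 = 6 + 3 = 9)
c(-3, 11)*(v - 149) = (3 + 3*(-3))*(9 - 149) = (3 - 9)*(-140) = -6*(-140) = 840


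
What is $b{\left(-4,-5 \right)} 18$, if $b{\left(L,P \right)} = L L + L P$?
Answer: $648$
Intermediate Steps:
$b{\left(L,P \right)} = L^{2} + L P$
$b{\left(-4,-5 \right)} 18 = - 4 \left(-4 - 5\right) 18 = \left(-4\right) \left(-9\right) 18 = 36 \cdot 18 = 648$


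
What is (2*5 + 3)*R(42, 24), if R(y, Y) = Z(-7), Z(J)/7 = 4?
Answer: 364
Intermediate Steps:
Z(J) = 28 (Z(J) = 7*4 = 28)
R(y, Y) = 28
(2*5 + 3)*R(42, 24) = (2*5 + 3)*28 = (10 + 3)*28 = 13*28 = 364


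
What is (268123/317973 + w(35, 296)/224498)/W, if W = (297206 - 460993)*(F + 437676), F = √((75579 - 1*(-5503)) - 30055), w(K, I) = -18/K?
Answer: -153679129960507696/13064845930325786524413080595 + 1053375990188*√51027/39194537790977359573239241785 ≈ -1.1757e-11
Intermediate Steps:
F = √51027 (F = √((75579 + 5503) - 30055) = √(81082 - 30055) = √51027 ≈ 225.89)
W = -71685639012 - 163787*√51027 (W = (297206 - 460993)*(√51027 + 437676) = -163787*(437676 + √51027) = -71685639012 - 163787*√51027 ≈ -7.1723e+10)
(268123/317973 + w(35, 296)/224498)/W = (268123/317973 - 18/35/224498)/(-71685639012 - 163787*√51027) = (268123*(1/317973) - 18*1/35*(1/224498))/(-71685639012 - 163787*√51027) = (268123/317973 - 18/35*1/224498)/(-71685639012 - 163787*√51027) = (268123/317973 - 9/3928715)/(-71685639012 - 163787*√51027) = 1053375990188/(1249225294695*(-71685639012 - 163787*√51027))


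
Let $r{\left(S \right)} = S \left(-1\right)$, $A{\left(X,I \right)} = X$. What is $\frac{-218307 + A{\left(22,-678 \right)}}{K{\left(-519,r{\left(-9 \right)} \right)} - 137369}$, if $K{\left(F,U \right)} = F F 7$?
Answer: $- \frac{218285}{1748158} \approx -0.12487$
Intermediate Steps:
$r{\left(S \right)} = - S$
$K{\left(F,U \right)} = 7 F^{2}$ ($K{\left(F,U \right)} = F^{2} \cdot 7 = 7 F^{2}$)
$\frac{-218307 + A{\left(22,-678 \right)}}{K{\left(-519,r{\left(-9 \right)} \right)} - 137369} = \frac{-218307 + 22}{7 \left(-519\right)^{2} - 137369} = - \frac{218285}{7 \cdot 269361 - 137369} = - \frac{218285}{1885527 - 137369} = - \frac{218285}{1748158}$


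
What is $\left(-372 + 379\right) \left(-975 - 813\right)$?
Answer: $-12516$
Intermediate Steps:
$\left(-372 + 379\right) \left(-975 - 813\right) = 7 \left(-1788\right) = -12516$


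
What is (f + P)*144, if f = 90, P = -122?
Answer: -4608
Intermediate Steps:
(f + P)*144 = (90 - 122)*144 = -32*144 = -4608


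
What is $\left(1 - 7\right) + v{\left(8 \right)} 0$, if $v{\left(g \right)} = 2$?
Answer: $-6$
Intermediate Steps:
$\left(1 - 7\right) + v{\left(8 \right)} 0 = \left(1 - 7\right) + 2 \cdot 0 = \left(1 - 7\right) + 0 = -6 + 0 = -6$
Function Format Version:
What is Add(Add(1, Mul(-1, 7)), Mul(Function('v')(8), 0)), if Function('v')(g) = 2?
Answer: -6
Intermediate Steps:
Add(Add(1, Mul(-1, 7)), Mul(Function('v')(8), 0)) = Add(Add(1, Mul(-1, 7)), Mul(2, 0)) = Add(Add(1, -7), 0) = Add(-6, 0) = -6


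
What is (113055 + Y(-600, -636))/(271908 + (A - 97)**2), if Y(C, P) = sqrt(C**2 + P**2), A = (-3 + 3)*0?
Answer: 113055/281317 + 12*sqrt(5309)/281317 ≈ 0.40499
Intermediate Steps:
A = 0 (A = 0*0 = 0)
(113055 + Y(-600, -636))/(271908 + (A - 97)**2) = (113055 + sqrt((-600)**2 + (-636)**2))/(271908 + (0 - 97)**2) = (113055 + sqrt(360000 + 404496))/(271908 + (-97)**2) = (113055 + sqrt(764496))/(271908 + 9409) = (113055 + 12*sqrt(5309))/281317 = (113055 + 12*sqrt(5309))*(1/281317) = 113055/281317 + 12*sqrt(5309)/281317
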